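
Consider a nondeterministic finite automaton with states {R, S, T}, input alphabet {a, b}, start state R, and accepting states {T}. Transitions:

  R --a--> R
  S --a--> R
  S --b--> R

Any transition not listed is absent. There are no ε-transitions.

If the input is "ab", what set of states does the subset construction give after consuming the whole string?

∅

Start in {R}.
Read 'a': R→{R}; now {R}.
Read 'b': R→∅; now ∅.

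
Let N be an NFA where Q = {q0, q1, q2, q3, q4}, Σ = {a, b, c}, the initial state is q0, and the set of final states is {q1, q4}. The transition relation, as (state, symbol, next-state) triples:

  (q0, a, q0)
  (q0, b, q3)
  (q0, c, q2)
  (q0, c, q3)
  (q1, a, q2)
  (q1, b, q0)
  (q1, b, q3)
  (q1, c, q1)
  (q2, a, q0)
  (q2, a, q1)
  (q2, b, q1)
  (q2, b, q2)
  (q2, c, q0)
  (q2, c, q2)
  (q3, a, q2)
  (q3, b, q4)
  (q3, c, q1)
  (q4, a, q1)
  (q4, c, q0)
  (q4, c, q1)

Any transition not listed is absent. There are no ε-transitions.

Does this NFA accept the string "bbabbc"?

Start in {q0}.
Read 'b': q0→{q3}; now {q3}.
Read 'b': q3→{q4}; now {q4}.
Read 'a': q4→{q1}; now {q1}.
Read 'b': q1→{q0, q3}; now {q0, q3}.
Read 'b': q0→{q3}, q3→{q4}; now {q3, q4}.
Read 'c': q3→{q1}, q4→{q0, q1}; now {q0, q1}.
The final set {q0, q1} contains the accepting state q1.

Yes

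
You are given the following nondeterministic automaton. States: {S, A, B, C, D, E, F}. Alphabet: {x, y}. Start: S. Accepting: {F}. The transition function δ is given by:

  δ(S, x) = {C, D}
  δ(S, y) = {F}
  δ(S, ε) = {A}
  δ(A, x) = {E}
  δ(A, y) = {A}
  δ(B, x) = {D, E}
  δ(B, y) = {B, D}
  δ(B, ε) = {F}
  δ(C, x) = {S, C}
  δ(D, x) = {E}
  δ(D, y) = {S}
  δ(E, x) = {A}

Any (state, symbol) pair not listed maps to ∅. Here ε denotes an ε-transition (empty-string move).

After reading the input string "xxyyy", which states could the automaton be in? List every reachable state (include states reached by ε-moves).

Start: ε-closure({S}) = {S, A}.
Read 'x': {S, A} → {C, D, E}.
Read 'x': {C, D, E} → {S, A, C, E}.
Read 'y': {S, A, C, E} → {A, F}.
Read 'y': {A, F} → {A}.
Read 'y': {A} → {A}.

{A}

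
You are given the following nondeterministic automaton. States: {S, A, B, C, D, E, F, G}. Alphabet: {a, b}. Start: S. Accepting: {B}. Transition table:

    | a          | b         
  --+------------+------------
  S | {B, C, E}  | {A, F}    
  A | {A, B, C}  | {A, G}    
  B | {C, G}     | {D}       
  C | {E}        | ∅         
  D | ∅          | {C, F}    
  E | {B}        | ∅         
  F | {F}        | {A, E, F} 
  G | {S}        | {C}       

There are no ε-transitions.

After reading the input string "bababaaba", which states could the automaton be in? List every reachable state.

{S, A, B, C, E, F}

Start in {S}.
Read 'b': {S} → {A, F}.
Read 'a': {A, F} → {A, B, C, F}.
Read 'b': {A, B, C, F} → {A, D, E, F, G}.
Read 'a': {A, D, E, F, G} → {S, A, B, C, F}.
Read 'b': {S, A, B, C, F} → {A, D, E, F, G}.
Read 'a': {A, D, E, F, G} → {S, A, B, C, F}.
Read 'a': {S, A, B, C, F} → {A, B, C, E, F, G}.
Read 'b': {A, B, C, E, F, G} → {A, C, D, E, F, G}.
Read 'a': {A, C, D, E, F, G} → {S, A, B, C, E, F}.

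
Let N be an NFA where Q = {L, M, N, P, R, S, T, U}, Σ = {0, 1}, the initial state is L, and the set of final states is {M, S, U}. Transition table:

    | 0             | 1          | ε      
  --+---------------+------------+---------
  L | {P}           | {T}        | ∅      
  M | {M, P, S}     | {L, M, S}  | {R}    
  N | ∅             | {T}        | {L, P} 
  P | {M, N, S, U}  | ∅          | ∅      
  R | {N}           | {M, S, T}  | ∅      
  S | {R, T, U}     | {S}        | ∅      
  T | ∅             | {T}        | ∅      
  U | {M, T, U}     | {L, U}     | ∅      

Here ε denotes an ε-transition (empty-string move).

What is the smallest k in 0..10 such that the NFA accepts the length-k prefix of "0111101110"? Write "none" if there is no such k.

none

Start in {L}.
Read '0': L→{P}; now {P}.
Read '1': P→∅; now ∅.
The set is empty and remains empty for the remaining 8 symbols.
No reachable set along the way intersects F.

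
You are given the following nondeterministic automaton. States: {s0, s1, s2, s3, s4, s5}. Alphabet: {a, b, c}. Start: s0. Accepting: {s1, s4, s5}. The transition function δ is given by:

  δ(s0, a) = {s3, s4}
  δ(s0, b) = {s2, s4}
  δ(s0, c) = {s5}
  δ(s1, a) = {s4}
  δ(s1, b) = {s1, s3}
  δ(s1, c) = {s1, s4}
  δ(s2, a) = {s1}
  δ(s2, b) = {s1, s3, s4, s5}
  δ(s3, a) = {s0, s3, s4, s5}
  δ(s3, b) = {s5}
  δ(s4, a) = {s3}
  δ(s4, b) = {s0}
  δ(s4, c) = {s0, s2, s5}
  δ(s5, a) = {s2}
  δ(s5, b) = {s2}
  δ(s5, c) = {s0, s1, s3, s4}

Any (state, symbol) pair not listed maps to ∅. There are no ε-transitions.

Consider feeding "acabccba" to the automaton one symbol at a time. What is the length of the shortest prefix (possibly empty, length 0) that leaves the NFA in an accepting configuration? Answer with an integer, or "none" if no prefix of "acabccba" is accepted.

Start in {s0}.
Read 'a': s0→{s3, s4}; now {s3, s4}.
None of the earlier sets intersect F, but {s3, s4} does.

1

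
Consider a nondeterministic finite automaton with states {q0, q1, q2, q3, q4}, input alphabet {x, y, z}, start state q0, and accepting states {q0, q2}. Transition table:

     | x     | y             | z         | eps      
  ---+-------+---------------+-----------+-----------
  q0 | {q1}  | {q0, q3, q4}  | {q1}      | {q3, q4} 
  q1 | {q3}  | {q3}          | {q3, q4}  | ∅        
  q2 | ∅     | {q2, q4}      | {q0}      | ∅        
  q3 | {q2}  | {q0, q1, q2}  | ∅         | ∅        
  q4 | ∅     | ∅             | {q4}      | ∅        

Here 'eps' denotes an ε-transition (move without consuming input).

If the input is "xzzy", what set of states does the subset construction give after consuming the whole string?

Start: ε-closure({q0}) = {q0, q3, q4}.
Read 'x': {q0, q3, q4} → {q1, q2}.
Read 'z': {q1, q2} → {q0, q3, q4}.
Read 'z': {q0, q3, q4} → {q1, q4}.
Read 'y': {q1, q4} → {q3}.

{q3}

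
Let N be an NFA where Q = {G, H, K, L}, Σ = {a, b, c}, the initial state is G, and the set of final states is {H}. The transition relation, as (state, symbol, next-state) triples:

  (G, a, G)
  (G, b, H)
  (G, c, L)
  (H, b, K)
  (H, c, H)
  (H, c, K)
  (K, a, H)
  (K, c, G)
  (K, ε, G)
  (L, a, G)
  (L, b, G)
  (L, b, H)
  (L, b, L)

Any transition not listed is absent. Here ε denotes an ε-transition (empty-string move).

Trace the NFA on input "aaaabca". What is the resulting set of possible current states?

{G, H}

Start in {G}.
Read 'a': G→{G}; now {G}.
Read 'a': G→{G}; now {G}.
Read 'a': G→{G}; now {G}.
Read 'a': G→{G}; now {G}.
Read 'b': G→{H}; now {H}.
Read 'c': H→{H, K}; union {H, K}; ε-closure = {G, H, K}.
Read 'a': G→{G}, H→∅, K→{H}; now {G, H}.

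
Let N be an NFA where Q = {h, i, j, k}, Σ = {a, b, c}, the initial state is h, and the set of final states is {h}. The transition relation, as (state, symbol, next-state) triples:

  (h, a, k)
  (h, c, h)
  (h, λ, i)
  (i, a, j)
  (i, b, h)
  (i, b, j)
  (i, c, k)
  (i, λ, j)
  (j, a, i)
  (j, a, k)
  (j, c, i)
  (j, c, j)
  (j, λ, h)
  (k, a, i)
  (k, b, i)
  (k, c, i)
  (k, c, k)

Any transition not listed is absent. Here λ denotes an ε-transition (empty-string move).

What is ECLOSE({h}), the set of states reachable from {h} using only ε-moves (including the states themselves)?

Begin with {h}.
ε-move h → i; add i.
ε-move i → j; add j.

{h, i, j}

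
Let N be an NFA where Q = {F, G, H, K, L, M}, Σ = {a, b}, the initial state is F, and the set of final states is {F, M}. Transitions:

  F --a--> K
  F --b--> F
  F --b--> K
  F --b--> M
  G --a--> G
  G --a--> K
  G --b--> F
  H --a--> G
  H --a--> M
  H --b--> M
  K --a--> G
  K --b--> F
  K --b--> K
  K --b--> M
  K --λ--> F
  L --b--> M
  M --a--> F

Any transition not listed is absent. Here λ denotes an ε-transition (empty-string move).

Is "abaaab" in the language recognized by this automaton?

Yes

Start in {F}.
Read 'a': F→{K}; union {K}; ε-closure = {F, K}.
Read 'b': F→{F, K, M}, K→{F, K, M}; now {F, K, M}.
Read 'a': F→{K}, K→{G}, M→{F}; now {F, G, K}.
Read 'a': F→{K}, G→{G, K}, K→{G}; union {G, K}; ε-closure = {F, G, K}.
Read 'a': F→{K}, G→{G, K}, K→{G}; union {G, K}; ε-closure = {F, G, K}.
Read 'b': F→{F, K, M}, G→{F}, K→{F, K, M}; now {F, K, M}.
The final set {F, K, M} contains the accepting states F, M.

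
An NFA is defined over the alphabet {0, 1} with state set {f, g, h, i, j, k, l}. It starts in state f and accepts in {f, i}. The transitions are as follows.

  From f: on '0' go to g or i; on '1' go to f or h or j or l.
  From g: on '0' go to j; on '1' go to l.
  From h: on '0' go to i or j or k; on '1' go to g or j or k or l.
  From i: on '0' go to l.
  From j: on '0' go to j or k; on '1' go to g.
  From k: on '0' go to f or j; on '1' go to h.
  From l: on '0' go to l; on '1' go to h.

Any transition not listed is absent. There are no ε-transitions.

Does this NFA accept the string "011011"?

Start in {f}.
Read '0': f→{g, i}; now {g, i}.
Read '1': g→{l}, i→∅; now {l}.
Read '1': l→{h}; now {h}.
Read '0': h→{i, j, k}; now {i, j, k}.
Read '1': i→∅, j→{g}, k→{h}; now {g, h}.
Read '1': g→{l}, h→{g, j, k, l}; now {g, j, k, l}.
The final set {g, j, k, l} contains no accepting state.

No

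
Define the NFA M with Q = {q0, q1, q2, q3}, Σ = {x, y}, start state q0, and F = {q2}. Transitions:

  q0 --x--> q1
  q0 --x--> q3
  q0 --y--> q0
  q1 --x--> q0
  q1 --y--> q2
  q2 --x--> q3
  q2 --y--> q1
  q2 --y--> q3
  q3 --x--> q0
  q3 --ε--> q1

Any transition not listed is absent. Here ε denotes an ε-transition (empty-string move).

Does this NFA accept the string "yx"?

No

Start in {q0}.
Read 'y': q0→{q0}; now {q0}.
Read 'x': q0→{q1, q3}; now {q1, q3}.
The final set {q1, q3} contains no accepting state.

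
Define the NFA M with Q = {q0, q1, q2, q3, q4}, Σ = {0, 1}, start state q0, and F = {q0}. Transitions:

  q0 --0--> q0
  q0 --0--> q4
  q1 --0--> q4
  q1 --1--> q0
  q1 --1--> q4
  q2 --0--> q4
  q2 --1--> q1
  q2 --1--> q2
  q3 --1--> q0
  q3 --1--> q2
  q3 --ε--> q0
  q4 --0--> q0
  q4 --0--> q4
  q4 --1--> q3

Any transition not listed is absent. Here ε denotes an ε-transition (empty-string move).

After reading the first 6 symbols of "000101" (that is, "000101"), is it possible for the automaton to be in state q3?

Yes

Start in {q0}.
Read '0': q0→{q0, q4}; now {q0, q4}.
Read '0': q0→{q0, q4}, q4→{q0, q4}; now {q0, q4}.
Read '0': q0→{q0, q4}, q4→{q0, q4}; now {q0, q4}.
Read '1': q0→∅, q4→{q3}; union {q3}; ε-closure = {q0, q3}.
Read '0': q0→{q0, q4}, q3→∅; now {q0, q4}.
Read '1': q0→∅, q4→{q3}; union {q3}; ε-closure = {q0, q3}.
State q3 is in {q0, q3}.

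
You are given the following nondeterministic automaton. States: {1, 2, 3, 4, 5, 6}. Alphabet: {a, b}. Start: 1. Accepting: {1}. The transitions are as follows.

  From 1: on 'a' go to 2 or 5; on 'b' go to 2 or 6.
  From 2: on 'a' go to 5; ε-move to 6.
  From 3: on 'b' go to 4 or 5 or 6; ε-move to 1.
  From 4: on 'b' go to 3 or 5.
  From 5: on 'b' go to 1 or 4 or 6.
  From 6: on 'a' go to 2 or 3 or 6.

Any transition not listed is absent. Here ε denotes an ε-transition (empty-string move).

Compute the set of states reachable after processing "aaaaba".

Start in {1}.
Read 'a': 1→{2, 5}; union {2, 5}; ε-closure = {2, 5, 6}.
Read 'a': 2→{5}, 5→∅, 6→{2, 3, 6}; union {2, 3, 5, 6}; ε-closure = {1, 2, 3, 5, 6}.
Read 'a': 1→{2, 5}, 2→{5}, 3→∅, 5→∅, 6→{2, 3, 6}; union {2, 3, 5, 6}; ε-closure = {1, 2, 3, 5, 6}.
Read 'a': 1→{2, 5}, 2→{5}, 3→∅, 5→∅, 6→{2, 3, 6}; union {2, 3, 5, 6}; ε-closure = {1, 2, 3, 5, 6}.
Read 'b': 1→{2, 6}, 2→∅, 3→{4, 5, 6}, 5→{1, 4, 6}, 6→∅; now {1, 2, 4, 5, 6}.
Read 'a': 1→{2, 5}, 2→{5}, 4→∅, 5→∅, 6→{2, 3, 6}; union {2, 3, 5, 6}; ε-closure = {1, 2, 3, 5, 6}.

{1, 2, 3, 5, 6}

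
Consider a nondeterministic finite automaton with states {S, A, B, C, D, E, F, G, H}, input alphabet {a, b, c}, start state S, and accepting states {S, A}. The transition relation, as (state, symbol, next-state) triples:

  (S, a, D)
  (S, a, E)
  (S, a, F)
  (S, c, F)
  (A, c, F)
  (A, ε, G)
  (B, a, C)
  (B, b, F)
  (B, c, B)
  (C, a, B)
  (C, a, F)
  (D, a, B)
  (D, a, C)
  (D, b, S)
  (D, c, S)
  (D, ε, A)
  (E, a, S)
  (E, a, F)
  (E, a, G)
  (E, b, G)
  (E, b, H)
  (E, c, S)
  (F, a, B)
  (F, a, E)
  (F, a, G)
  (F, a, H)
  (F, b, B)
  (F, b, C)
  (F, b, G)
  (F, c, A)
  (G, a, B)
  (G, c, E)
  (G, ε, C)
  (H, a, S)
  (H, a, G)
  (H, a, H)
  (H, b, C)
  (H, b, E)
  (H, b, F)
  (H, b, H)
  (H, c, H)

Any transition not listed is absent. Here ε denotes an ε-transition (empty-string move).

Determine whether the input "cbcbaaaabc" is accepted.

Yes

Start in {S}.
Read 'c': S→{F}; now {F}.
Read 'b': F→{B, C, G}; now {B, C, G}.
Read 'c': B→{B}, C→∅, G→{E}; now {B, E}.
Read 'b': B→{F}, E→{G, H}; union {F, G, H}; ε-closure = {C, F, G, H}.
Read 'a': C→{B, F}, F→{B, E, G, H}, G→{B}, H→{S, G, H}; union {S, B, E, F, G, H}; ε-closure = {S, B, C, E, F, G, H}.
Read 'a': S→{D, E, F}, B→{C}, C→{B, F}, E→{S, F, G}, F→{B, E, G, H}, G→{B}, H→{S, G, H}; union {S, B, C, D, E, F, G, H}; ε-closure = {S, A, B, C, D, E, F, G, H}.
Read 'a': S→{D, E, F}, A→∅, B→{C}, C→{B, F}, D→{B, C}, E→{S, F, G}, F→{B, E, G, H}, G→{B}, H→{S, G, H}; union {S, B, C, D, E, F, G, H}; ε-closure = {S, A, B, C, D, E, F, G, H}.
Read 'a': S→{D, E, F}, A→∅, B→{C}, C→{B, F}, D→{B, C}, E→{S, F, G}, F→{B, E, G, H}, G→{B}, H→{S, G, H}; union {S, B, C, D, E, F, G, H}; ε-closure = {S, A, B, C, D, E, F, G, H}.
Read 'b': S→∅, A→∅, B→{F}, C→∅, D→{S}, E→{G, H}, F→{B, C, G}, G→∅, H→{C, E, F, H}; now {S, B, C, E, F, G, H}.
Read 'c': S→{F}, B→{B}, C→∅, E→{S}, F→{A}, G→{E}, H→{H}; union {S, A, B, E, F, H}; ε-closure = {S, A, B, C, E, F, G, H}.
The final set {S, A, B, C, E, F, G, H} contains the accepting states S, A.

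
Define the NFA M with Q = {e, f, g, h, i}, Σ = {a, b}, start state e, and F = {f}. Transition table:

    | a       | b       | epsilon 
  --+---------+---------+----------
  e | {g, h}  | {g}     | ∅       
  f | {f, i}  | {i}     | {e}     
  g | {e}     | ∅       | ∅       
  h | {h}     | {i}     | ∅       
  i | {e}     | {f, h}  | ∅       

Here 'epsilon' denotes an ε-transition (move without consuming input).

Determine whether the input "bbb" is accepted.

No

Start in {e}.
Read 'b': {e} → {g}.
Read 'b': {g} → ∅.
The set is empty and remains empty for the remaining 1 symbol.
The final set ∅ contains no accepting state.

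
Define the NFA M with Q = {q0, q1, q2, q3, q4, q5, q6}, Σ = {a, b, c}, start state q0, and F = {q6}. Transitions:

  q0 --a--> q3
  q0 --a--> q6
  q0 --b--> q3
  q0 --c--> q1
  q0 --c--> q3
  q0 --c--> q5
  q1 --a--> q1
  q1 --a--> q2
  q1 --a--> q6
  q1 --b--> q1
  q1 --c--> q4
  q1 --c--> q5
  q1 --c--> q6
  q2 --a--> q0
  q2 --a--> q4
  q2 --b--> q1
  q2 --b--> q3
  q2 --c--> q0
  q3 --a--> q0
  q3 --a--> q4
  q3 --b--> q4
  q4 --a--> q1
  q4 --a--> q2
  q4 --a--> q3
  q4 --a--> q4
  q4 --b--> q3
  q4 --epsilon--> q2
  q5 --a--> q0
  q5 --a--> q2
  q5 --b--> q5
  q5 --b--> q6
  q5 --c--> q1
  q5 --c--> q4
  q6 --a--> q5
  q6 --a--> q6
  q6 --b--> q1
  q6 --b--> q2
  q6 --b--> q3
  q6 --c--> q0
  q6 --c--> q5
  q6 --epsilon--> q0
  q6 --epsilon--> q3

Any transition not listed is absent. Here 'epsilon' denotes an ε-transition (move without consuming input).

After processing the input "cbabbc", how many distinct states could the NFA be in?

Start in {q0}.
Read 'c': {q0} → {q1, q3, q5}.
Read 'b': {q1, q3, q5} → {q0, q1, q2, q3, q4, q5, q6}.
Read 'a': {q0, q1, q2, q3, q4, q5, q6} → {q0, q1, q2, q3, q4, q5, q6}.
Read 'b': {q0, q1, q2, q3, q4, q5, q6} → {q0, q1, q2, q3, q4, q5, q6}.
Read 'b': {q0, q1, q2, q3, q4, q5, q6} → {q0, q1, q2, q3, q4, q5, q6}.
Read 'c': {q0, q1, q2, q3, q4, q5, q6} → {q0, q1, q2, q3, q4, q5, q6}.
That set has 7 states.

7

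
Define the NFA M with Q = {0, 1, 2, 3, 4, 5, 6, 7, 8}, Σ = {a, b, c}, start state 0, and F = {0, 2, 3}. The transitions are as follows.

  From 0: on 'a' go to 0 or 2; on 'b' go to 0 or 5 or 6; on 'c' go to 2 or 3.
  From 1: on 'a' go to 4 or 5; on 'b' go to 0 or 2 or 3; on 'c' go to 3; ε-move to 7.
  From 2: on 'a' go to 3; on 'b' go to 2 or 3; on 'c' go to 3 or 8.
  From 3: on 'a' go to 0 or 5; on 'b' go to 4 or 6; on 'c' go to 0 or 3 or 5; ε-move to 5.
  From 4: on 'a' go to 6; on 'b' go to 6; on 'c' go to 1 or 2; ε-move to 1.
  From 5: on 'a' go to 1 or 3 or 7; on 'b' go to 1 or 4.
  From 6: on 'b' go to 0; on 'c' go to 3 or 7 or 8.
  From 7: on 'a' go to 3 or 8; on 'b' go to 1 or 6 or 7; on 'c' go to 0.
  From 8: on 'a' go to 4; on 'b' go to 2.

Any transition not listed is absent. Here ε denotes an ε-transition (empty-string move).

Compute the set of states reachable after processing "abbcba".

Start in {0}.
Read 'a': 0→{0, 2}; now {0, 2}.
Read 'b': 0→{0, 5, 6}, 2→{2, 3}; now {0, 2, 3, 5, 6}.
Read 'b': 0→{0, 5, 6}, 2→{2, 3}, 3→{4, 6}, 5→{1, 4}, 6→{0}; union {0, 1, 2, 3, 4, 5, 6}; ε-closure = {0, 1, 2, 3, 4, 5, 6, 7}.
Read 'c': 0→{2, 3}, 1→{3}, 2→{3, 8}, 3→{0, 3, 5}, 4→{1, 2}, 5→∅, 6→{3, 7, 8}, 7→{0}; now {0, 1, 2, 3, 5, 7, 8}.
Read 'b': 0→{0, 5, 6}, 1→{0, 2, 3}, 2→{2, 3}, 3→{4, 6}, 5→{1, 4}, 7→{1, 6, 7}, 8→{2}; now {0, 1, 2, 3, 4, 5, 6, 7}.
Read 'a': 0→{0, 2}, 1→{4, 5}, 2→{3}, 3→{0, 5}, 4→{6}, 5→{1, 3, 7}, 6→∅, 7→{3, 8}; now {0, 1, 2, 3, 4, 5, 6, 7, 8}.

{0, 1, 2, 3, 4, 5, 6, 7, 8}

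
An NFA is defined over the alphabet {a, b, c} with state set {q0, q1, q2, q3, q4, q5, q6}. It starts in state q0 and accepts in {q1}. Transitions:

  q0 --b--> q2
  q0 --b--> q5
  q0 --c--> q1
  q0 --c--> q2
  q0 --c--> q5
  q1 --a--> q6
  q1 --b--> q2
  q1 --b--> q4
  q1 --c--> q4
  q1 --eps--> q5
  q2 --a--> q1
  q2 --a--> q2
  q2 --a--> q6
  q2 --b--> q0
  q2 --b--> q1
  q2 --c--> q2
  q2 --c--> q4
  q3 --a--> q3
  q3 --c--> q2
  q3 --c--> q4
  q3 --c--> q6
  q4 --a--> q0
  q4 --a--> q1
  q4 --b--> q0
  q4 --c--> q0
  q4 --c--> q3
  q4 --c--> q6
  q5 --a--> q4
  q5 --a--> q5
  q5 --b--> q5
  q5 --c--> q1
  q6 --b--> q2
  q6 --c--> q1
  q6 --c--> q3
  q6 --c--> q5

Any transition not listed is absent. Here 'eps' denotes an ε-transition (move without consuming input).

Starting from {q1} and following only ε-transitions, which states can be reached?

Begin with {q1}.
ε-move q1 → q5; add q5.

{q1, q5}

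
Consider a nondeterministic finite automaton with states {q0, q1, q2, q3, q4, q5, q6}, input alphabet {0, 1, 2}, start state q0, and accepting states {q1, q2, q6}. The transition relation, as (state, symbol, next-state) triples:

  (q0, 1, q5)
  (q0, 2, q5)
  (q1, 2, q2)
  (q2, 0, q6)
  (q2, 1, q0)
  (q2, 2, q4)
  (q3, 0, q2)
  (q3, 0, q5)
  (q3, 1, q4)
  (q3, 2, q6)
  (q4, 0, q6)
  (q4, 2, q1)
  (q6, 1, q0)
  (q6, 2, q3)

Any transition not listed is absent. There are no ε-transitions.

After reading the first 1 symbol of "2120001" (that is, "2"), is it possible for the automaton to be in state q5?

Start in {q0}.
Read '2': {q0} → {q5}.
State q5 is in {q5}.

Yes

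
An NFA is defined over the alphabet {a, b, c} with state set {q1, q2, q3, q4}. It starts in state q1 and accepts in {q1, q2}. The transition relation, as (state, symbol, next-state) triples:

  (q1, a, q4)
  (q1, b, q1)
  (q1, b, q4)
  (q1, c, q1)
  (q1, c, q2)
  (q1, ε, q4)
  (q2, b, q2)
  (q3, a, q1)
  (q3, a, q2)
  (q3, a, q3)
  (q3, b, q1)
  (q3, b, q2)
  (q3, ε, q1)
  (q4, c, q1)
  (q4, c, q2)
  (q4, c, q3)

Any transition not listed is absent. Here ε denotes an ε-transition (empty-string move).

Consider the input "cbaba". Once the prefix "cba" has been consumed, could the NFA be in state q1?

No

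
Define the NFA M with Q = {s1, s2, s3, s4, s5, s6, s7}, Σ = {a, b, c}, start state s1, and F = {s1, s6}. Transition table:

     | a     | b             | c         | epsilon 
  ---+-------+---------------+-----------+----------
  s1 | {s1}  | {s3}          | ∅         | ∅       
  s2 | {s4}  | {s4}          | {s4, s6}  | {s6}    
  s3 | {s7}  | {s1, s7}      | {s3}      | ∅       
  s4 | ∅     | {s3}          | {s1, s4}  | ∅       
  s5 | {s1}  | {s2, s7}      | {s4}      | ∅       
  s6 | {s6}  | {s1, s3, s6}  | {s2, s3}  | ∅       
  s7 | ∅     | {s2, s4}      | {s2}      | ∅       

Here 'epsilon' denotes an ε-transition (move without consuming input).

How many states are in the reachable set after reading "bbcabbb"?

Start in {s1}.
Read 'b': s1→{s3}; now {s3}.
Read 'b': s3→{s1, s7}; now {s1, s7}.
Read 'c': s1→∅, s7→{s2}; union {s2}; ε-closure = {s2, s6}.
Read 'a': s2→{s4}, s6→{s6}; now {s4, s6}.
Read 'b': s4→{s3}, s6→{s1, s3, s6}; now {s1, s3, s6}.
Read 'b': s1→{s3}, s3→{s1, s7}, s6→{s1, s3, s6}; now {s1, s3, s6, s7}.
Read 'b': s1→{s3}, s3→{s1, s7}, s6→{s1, s3, s6}, s7→{s2, s4}; now {s1, s2, s3, s4, s6, s7}.
That set has 6 states.

6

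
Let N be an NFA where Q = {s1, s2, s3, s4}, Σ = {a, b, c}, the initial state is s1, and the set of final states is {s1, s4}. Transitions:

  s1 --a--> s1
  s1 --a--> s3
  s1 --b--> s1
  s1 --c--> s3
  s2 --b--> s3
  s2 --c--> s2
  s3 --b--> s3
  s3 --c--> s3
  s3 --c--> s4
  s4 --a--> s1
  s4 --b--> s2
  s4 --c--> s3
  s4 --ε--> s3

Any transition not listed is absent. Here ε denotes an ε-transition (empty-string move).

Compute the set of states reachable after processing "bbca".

Start in {s1}.
Read 'b': {s1} → {s1}.
Read 'b': {s1} → {s1}.
Read 'c': {s1} → {s3}.
Read 'a': {s3} → ∅.

∅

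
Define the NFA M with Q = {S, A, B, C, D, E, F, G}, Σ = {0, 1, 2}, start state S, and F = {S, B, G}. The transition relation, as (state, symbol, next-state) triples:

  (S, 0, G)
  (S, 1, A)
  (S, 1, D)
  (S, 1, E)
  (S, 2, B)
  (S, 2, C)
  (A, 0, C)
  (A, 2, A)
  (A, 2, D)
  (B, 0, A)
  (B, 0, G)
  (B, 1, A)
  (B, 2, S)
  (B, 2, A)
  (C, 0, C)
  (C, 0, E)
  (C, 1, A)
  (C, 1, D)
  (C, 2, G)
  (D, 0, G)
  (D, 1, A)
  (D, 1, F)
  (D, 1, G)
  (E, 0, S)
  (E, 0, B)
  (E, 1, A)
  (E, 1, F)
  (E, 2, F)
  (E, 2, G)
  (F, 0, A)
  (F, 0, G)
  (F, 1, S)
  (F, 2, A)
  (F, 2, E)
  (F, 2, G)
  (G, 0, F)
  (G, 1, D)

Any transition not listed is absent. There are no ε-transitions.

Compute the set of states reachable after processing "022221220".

∅

Start in {S}.
Read '0': {S} → {G}.
Read '2': {G} → ∅.
The set is empty and remains empty for the remaining 7 symbols.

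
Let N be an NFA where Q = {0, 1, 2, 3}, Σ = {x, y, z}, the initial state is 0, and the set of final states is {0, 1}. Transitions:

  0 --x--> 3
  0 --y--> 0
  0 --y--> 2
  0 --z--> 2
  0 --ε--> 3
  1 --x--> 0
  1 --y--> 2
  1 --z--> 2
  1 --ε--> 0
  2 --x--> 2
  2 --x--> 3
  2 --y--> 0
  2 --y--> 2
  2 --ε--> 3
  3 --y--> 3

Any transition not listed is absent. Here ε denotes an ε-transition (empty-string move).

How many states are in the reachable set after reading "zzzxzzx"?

0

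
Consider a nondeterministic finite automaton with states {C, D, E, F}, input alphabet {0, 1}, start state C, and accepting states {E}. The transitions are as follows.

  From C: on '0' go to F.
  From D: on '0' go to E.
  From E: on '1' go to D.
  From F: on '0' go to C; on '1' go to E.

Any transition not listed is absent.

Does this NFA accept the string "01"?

Yes

Start in {C}.
Read '0': C→{F}; now {F}.
Read '1': F→{E}; now {E}.
The final set {E} contains the accepting state E.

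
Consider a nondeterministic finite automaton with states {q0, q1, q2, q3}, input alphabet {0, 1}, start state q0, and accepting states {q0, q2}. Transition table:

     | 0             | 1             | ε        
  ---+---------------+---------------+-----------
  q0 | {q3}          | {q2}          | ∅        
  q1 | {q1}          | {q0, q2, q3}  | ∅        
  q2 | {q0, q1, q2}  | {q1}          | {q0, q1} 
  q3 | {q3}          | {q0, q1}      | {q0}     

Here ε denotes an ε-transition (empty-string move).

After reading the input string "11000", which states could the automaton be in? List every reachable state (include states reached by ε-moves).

Start in {q0}.
Read '1': q0→{q2}; union {q2}; ε-closure = {q0, q1, q2}.
Read '1': q0→{q2}, q1→{q0, q2, q3}, q2→{q1}; now {q0, q1, q2, q3}.
Read '0': q0→{q3}, q1→{q1}, q2→{q0, q1, q2}, q3→{q3}; now {q0, q1, q2, q3}.
Read '0': q0→{q3}, q1→{q1}, q2→{q0, q1, q2}, q3→{q3}; now {q0, q1, q2, q3}.
Read '0': q0→{q3}, q1→{q1}, q2→{q0, q1, q2}, q3→{q3}; now {q0, q1, q2, q3}.

{q0, q1, q2, q3}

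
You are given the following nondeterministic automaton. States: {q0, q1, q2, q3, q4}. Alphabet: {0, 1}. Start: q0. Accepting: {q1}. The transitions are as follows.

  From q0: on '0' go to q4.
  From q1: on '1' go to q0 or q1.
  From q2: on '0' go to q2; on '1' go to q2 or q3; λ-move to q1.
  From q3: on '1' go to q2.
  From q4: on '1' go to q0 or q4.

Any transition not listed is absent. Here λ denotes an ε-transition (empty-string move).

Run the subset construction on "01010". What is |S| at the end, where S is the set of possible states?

Start in {q0}.
Read '0': q0→{q4}; now {q4}.
Read '1': q4→{q0, q4}; now {q0, q4}.
Read '0': q0→{q4}, q4→∅; now {q4}.
Read '1': q4→{q0, q4}; now {q0, q4}.
Read '0': q0→{q4}, q4→∅; now {q4}.
That set has 1 state.

1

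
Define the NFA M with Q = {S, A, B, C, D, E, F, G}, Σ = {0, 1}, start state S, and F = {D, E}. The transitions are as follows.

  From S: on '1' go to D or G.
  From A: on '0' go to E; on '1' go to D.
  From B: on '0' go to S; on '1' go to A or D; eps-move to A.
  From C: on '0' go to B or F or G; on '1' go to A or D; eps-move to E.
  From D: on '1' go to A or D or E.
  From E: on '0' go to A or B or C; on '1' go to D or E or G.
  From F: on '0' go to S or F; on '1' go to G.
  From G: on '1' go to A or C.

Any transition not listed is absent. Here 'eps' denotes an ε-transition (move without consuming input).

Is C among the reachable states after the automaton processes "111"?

Start in {S}.
Read '1': S→{D, G}; now {D, G}.
Read '1': D→{A, D, E}, G→{A, C}; now {A, C, D, E}.
Read '1': A→{D}, C→{A, D}, D→{A, D, E}, E→{D, E, G}; now {A, D, E, G}.
State C is not in {A, D, E, G}.

No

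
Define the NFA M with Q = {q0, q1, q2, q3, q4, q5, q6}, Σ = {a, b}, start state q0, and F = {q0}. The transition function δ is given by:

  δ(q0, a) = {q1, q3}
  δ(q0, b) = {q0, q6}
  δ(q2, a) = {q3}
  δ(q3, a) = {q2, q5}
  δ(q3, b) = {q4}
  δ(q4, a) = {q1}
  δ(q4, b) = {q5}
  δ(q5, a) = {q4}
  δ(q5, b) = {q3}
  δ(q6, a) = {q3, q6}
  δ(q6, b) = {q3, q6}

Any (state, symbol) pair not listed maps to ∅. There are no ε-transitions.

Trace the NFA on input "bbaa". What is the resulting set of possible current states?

{q2, q3, q4, q5, q6}

Start in {q0}.
Read 'b': {q0} → {q0, q6}.
Read 'b': {q0, q6} → {q0, q3, q6}.
Read 'a': {q0, q3, q6} → {q1, q2, q3, q5, q6}.
Read 'a': {q1, q2, q3, q5, q6} → {q2, q3, q4, q5, q6}.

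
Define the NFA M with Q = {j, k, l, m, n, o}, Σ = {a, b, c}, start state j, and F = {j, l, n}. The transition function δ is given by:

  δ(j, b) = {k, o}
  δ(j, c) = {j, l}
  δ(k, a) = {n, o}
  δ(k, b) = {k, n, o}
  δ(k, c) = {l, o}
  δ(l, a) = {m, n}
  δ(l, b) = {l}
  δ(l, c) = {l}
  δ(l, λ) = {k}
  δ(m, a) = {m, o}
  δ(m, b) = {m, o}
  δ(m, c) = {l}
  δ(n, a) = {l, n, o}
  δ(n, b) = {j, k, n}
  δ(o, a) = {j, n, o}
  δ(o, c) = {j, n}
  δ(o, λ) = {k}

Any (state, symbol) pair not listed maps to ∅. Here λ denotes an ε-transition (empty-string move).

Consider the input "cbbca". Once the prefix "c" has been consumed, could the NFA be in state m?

Start in {j}.
Read 'c': {j} → {j, k, l}.
State m is not in {j, k, l}.

No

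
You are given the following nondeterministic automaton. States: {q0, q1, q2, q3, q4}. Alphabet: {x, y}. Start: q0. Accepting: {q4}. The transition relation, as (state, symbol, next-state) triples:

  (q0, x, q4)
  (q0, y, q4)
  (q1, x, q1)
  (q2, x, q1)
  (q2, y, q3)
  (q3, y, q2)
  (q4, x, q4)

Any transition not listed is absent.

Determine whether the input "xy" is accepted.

No

Start in {q0}.
Read 'x': q0→{q4}; now {q4}.
Read 'y': q4→∅; now ∅.
The final set ∅ contains no accepting state.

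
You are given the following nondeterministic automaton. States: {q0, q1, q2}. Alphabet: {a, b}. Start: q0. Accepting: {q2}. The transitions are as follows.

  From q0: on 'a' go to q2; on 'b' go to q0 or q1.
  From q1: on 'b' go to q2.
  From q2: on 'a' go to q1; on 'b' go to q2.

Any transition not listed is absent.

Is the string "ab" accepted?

Yes

Start in {q0}.
Read 'a': q0→{q2}; now {q2}.
Read 'b': q2→{q2}; now {q2}.
The final set {q2} contains the accepting state q2.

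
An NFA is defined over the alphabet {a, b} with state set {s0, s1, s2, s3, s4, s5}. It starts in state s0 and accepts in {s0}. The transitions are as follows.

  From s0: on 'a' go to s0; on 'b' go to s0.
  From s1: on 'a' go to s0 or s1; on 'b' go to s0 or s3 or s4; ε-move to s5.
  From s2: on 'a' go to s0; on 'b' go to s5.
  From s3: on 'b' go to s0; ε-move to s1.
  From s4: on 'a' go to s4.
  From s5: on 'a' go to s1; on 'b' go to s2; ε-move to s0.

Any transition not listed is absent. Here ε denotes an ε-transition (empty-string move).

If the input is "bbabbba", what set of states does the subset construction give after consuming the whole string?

Start in {s0}.
Read 'b': {s0} → {s0}.
Read 'b': {s0} → {s0}.
Read 'a': {s0} → {s0}.
Read 'b': {s0} → {s0}.
Read 'b': {s0} → {s0}.
Read 'b': {s0} → {s0}.
Read 'a': {s0} → {s0}.

{s0}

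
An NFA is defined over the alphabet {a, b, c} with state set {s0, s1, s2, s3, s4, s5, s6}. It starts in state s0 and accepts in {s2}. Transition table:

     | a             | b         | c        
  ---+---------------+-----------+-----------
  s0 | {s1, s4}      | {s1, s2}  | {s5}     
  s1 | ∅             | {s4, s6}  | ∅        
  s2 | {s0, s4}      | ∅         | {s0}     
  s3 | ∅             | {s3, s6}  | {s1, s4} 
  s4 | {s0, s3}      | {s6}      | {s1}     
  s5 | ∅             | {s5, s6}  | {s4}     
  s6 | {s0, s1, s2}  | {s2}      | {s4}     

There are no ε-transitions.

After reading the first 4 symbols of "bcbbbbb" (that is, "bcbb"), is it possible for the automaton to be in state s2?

Start in {s0}.
Read 'b': s0→{s1, s2}; now {s1, s2}.
Read 'c': s1→∅, s2→{s0}; now {s0}.
Read 'b': s0→{s1, s2}; now {s1, s2}.
Read 'b': s1→{s4, s6}, s2→∅; now {s4, s6}.
State s2 is not in {s4, s6}.

No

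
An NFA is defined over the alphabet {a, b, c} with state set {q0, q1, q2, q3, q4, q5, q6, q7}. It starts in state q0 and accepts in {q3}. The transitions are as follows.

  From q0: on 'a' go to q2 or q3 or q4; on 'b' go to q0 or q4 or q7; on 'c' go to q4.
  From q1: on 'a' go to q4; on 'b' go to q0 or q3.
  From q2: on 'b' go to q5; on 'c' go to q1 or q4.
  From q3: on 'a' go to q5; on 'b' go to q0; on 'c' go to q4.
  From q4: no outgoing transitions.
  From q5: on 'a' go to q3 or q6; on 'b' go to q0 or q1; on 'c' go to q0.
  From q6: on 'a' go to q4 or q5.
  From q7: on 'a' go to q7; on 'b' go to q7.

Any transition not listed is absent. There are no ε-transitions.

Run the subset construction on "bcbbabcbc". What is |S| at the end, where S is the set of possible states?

0

Start in {q0}.
Read 'b': {q0} → {q0, q4, q7}.
Read 'c': {q0, q4, q7} → {q4}.
Read 'b': {q4} → ∅.
The set is empty and remains empty for the remaining 6 symbols.
That set has 0 states.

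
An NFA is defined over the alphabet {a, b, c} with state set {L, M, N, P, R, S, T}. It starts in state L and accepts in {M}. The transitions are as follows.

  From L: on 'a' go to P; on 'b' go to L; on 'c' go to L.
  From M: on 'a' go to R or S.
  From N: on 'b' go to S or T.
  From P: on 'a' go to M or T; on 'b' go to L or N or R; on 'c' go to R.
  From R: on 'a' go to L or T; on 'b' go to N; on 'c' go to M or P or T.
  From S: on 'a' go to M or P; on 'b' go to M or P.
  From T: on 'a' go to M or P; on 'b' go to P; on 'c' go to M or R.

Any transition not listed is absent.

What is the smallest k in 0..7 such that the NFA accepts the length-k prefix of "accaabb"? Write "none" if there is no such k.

3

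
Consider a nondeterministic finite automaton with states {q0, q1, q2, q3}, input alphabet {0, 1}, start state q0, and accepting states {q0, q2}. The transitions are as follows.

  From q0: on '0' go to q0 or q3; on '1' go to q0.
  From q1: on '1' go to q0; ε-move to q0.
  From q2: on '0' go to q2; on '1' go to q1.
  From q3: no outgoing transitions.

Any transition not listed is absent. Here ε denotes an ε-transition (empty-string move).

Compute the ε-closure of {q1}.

Begin with {q1}.
ε-move q1 → q0; add q0.

{q0, q1}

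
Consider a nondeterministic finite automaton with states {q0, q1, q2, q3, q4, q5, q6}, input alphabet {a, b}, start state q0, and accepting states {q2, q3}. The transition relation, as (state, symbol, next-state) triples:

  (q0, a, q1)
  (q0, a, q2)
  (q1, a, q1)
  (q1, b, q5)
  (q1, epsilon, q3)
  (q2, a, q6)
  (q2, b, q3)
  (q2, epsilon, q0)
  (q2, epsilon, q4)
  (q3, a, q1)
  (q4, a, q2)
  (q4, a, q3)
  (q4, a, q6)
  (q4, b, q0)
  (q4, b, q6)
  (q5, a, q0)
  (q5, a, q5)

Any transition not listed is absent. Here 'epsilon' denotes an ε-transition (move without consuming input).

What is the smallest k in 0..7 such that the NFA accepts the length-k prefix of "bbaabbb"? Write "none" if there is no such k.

none

Start in {q0}.
Read 'b': q0→∅; now ∅.
The set is empty and remains empty for the remaining 6 symbols.
No reachable set along the way intersects F.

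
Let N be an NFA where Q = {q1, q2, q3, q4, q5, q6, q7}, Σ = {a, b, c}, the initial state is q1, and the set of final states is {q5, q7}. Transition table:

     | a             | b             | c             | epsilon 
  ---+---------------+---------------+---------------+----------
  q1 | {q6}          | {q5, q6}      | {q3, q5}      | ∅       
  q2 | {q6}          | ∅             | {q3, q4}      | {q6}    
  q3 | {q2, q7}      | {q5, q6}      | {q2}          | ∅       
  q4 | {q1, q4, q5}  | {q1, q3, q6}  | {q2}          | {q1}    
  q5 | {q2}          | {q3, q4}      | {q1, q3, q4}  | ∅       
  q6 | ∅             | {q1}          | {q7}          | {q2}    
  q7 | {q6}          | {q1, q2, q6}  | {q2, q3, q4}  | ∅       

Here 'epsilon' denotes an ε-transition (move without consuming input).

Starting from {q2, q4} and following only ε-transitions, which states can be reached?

{q1, q2, q4, q6}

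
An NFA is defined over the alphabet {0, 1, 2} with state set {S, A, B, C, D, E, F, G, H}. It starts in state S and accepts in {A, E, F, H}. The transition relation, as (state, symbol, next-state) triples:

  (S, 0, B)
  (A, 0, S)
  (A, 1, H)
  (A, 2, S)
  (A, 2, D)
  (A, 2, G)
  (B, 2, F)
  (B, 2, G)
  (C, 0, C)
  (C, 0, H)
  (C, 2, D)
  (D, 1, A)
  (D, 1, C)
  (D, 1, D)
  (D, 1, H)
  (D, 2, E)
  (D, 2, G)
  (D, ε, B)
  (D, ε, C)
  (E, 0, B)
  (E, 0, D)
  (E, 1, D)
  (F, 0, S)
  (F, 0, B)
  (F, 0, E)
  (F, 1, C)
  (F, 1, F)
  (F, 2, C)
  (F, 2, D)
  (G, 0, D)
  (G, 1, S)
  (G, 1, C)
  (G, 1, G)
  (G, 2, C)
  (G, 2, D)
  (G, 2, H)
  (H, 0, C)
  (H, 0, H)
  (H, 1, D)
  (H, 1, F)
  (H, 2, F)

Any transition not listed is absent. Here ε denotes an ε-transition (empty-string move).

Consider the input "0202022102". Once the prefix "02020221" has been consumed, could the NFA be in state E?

No

Start in {S}.
Read '0': S→{B}; now {B}.
Read '2': B→{F, G}; now {F, G}.
Read '0': F→{S, B, E}, G→{D}; union {S, B, D, E}; ε-closure = {S, B, C, D, E}.
Read '2': S→∅, B→{F, G}, C→{D}, D→{E, G}, E→∅; union {D, E, F, G}; ε-closure = {B, C, D, E, F, G}.
Read '0': B→∅, C→{C, H}, D→∅, E→{B, D}, F→{S, B, E}, G→{D}; now {S, B, C, D, E, H}.
Read '2': S→∅, B→{F, G}, C→{D}, D→{E, G}, E→∅, H→{F}; union {D, E, F, G}; ε-closure = {B, C, D, E, F, G}.
Read '2': B→{F, G}, C→{D}, D→{E, G}, E→∅, F→{C, D}, G→{C, D, H}; union {C, D, E, F, G, H}; ε-closure = {B, C, D, E, F, G, H}.
Read '1': B→∅, C→∅, D→{A, C, D, H}, E→{D}, F→{C, F}, G→{S, C, G}, H→{D, F}; union {S, A, C, D, F, G, H}; ε-closure = {S, A, B, C, D, F, G, H}.
State E is not in {S, A, B, C, D, F, G, H}.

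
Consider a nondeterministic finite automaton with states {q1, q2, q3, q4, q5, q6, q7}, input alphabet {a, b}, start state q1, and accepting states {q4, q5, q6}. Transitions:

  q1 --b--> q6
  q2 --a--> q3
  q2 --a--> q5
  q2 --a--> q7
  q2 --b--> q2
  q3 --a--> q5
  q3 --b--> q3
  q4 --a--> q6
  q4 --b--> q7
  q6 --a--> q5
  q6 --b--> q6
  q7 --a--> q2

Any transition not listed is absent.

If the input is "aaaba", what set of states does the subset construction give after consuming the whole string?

∅

Start in {q1}.
Read 'a': q1→∅; now ∅.
The set is empty and remains empty for the remaining 4 symbols.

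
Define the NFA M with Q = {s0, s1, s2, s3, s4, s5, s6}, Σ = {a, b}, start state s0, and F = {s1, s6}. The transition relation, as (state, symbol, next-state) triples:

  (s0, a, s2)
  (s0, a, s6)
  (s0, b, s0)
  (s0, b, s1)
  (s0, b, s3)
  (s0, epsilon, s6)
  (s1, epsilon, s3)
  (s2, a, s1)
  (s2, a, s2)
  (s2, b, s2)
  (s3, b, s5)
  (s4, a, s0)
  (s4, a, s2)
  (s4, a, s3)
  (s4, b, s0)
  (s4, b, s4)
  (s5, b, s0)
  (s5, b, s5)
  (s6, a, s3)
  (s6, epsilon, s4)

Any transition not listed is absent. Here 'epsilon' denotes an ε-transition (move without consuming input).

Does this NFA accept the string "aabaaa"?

Start: ε-closure({s0}) = {s0, s4, s6}.
Read 'a': s0→{s2, s6}, s4→{s0, s2, s3}, s6→{s3}; union {s0, s2, s3, s6}; ε-closure = {s0, s2, s3, s4, s6}.
Read 'a': s0→{s2, s6}, s2→{s1, s2}, s3→∅, s4→{s0, s2, s3}, s6→{s3}; union {s0, s1, s2, s3, s6}; ε-closure = {s0, s1, s2, s3, s4, s6}.
Read 'b': s0→{s0, s1, s3}, s1→∅, s2→{s2}, s3→{s5}, s4→{s0, s4}, s6→∅; union {s0, s1, s2, s3, s4, s5}; ε-closure = {s0, s1, s2, s3, s4, s5, s6}.
Read 'a': s0→{s2, s6}, s1→∅, s2→{s1, s2}, s3→∅, s4→{s0, s2, s3}, s5→∅, s6→{s3}; union {s0, s1, s2, s3, s6}; ε-closure = {s0, s1, s2, s3, s4, s6}.
Read 'a': s0→{s2, s6}, s1→∅, s2→{s1, s2}, s3→∅, s4→{s0, s2, s3}, s6→{s3}; union {s0, s1, s2, s3, s6}; ε-closure = {s0, s1, s2, s3, s4, s6}.
Read 'a': s0→{s2, s6}, s1→∅, s2→{s1, s2}, s3→∅, s4→{s0, s2, s3}, s6→{s3}; union {s0, s1, s2, s3, s6}; ε-closure = {s0, s1, s2, s3, s4, s6}.
The final set {s0, s1, s2, s3, s4, s6} contains the accepting states s1, s6.

Yes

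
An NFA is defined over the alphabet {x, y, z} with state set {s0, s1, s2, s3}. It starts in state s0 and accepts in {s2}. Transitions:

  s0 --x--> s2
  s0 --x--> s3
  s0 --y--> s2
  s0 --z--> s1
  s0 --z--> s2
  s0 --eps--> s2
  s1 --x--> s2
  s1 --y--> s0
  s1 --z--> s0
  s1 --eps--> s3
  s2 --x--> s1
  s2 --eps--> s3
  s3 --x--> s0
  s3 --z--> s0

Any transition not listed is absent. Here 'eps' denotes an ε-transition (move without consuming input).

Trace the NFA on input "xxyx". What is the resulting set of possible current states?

{s0, s1, s2, s3}

Start: ε-closure({s0}) = {s0, s2, s3}.
Read 'x': s0→{s2, s3}, s2→{s1}, s3→{s0}; now {s0, s1, s2, s3}.
Read 'x': s0→{s2, s3}, s1→{s2}, s2→{s1}, s3→{s0}; now {s0, s1, s2, s3}.
Read 'y': s0→{s2}, s1→{s0}, s2→∅, s3→∅; union {s0, s2}; ε-closure = {s0, s2, s3}.
Read 'x': s0→{s2, s3}, s2→{s1}, s3→{s0}; now {s0, s1, s2, s3}.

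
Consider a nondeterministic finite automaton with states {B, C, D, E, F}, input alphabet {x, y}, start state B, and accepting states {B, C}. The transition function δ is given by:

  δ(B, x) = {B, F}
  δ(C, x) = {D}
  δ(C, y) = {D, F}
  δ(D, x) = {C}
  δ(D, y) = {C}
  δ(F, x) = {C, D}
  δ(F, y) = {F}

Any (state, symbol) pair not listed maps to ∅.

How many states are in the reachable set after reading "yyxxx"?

Start in {B}.
Read 'y': B→∅; now ∅.
The set is empty and remains empty for the remaining 4 symbols.
That set has 0 states.

0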